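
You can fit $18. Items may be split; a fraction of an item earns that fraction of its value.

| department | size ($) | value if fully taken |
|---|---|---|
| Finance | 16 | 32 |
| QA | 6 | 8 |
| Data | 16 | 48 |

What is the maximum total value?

52

Best value per unit of size first: Data 48/16≈3, Finance 32/16≈2, QA 8/6≈1.33.
Take all of Data (16 $, value 48) — 2 $ left.
Only 2 $ remain; take 2/16 of Finance for value 32×2/16 = 4.
Total value = 52.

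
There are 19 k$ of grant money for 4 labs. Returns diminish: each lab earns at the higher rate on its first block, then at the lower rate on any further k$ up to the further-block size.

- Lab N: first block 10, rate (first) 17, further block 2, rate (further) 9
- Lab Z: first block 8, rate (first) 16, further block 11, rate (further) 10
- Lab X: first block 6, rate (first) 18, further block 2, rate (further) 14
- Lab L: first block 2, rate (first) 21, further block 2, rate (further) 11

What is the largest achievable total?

336

Order all 8 blocks by rate: Lab L/first 21 > Lab X/first 18 > Lab N/first 17 > Lab Z/first 16 > Lab X/second 14 > Lab L/second 11 > Lab Z/second 10 > Lab N/second 9.
Lab L/first (21): +2 → 17 left.
Fill Lab X first block (6 at 18) → 11 left.
Lab N first at 17: fill all 10 → 1 left.
1 remain; put them into Lab Z first at 16.
Total = 21×2 + 18×6 + 17×10 + 16×1 = 336.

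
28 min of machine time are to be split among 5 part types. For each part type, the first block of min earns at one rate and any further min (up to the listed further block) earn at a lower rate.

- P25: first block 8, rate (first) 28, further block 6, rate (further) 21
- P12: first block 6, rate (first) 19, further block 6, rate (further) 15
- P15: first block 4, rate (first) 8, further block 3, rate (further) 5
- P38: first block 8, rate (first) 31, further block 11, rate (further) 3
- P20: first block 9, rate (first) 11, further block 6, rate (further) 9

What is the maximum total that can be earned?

Order all 10 blocks by rate: P38/tier1 31 > P25/tier1 28 > P25/tier2 21 > P12/tier1 19 > P12/tier2 15 > P20/tier1 11 > P20/tier2 9 > P15/tier1 8 > P15/tier2 5 > P38/tier2 3.
Fill P38 tier1 block (8 at 31) ; 20 left.
P25/tier1 (28): +8 ; 12 left.
Fill P25 tier2 block (6 at 21) ; 6 left.
Fill P12 tier1 block (6 at 19) ; 0 left.
Total = 31×8 + 28×8 + 21×6 + 19×6 = 712.

712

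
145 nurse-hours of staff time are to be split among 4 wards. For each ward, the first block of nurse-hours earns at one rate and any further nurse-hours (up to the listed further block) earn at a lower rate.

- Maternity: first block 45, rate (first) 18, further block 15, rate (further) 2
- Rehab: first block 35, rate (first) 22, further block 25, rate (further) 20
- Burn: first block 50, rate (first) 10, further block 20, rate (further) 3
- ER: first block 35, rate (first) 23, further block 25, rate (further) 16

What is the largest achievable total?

2965

Treat each block as its own option and order by rate: ER/first 23 > Rehab/first 22 > Rehab/second 20 > Maternity/first 18 > ER/second 16 > Burn/first 10 > Burn/second 3 > Maternity/second 2.
ER/first (23): +35 ; 110 left.
Fill Rehab first block (35 at 22) ; 75 left.
Fill Rehab second block (25 at 20) ; 50 left.
Maternity/first (18): +45 ; 5 left.
ER second at 16: only 5 left, fill 5.
Total = 23×35 + 22×35 + 20×25 + 18×45 + 16×5 = 2965.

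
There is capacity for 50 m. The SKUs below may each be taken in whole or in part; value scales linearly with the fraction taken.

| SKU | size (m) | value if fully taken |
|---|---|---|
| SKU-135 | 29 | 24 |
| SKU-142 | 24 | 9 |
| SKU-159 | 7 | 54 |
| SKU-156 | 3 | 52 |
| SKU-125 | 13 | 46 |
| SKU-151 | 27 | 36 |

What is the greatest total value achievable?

Sort by value density: SKU-156 52/3≈17.3, SKU-159 54/7≈7.71, SKU-125 46/13≈3.54, SKU-151 36/27≈1.33, SKU-135 24/29≈0.828, SKU-142 9/24≈0.375.
All 3 m of SKU-156 fit (value 52) → 47 remain.
SKU-159: take in full, 7 m for value 54 → 40 left.
Take all of SKU-125 (13 m, value 46) → 27 m left.
Take all of SKU-151 (27 m, value 36) → 0 m left.
Total value = 188.

188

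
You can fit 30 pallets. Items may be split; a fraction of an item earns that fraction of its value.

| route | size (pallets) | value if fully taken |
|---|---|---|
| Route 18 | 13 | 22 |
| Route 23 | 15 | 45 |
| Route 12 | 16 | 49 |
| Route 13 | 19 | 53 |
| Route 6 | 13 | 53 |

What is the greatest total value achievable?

105

Rank by value-to-size ratio: Route 6 53/13≈4.08, Route 12 49/16≈3.06, Route 23 45/15≈3, Route 13 53/19≈2.79, Route 18 22/13≈1.69.
Route 6: take in full, 13 pallets for value 53 — 17 left.
Take all of Route 12 (16 pallets, value 49) — 1 pallets left.
1 pallets left: a 1/15 share of Route 23 gives 45×1/15 = 3.
Total value = 105.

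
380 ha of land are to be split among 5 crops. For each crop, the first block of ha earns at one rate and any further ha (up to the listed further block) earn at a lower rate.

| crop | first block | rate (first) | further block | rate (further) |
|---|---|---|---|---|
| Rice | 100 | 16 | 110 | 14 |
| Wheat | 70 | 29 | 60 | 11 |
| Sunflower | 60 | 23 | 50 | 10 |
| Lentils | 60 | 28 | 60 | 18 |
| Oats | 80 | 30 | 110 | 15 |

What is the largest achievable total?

Treat each block as its own option and order by rate: Oats/tier1 30 > Wheat/tier1 29 > Lentils/tier1 28 > Sunflower/tier1 23 > Lentils/tier2 18 > Rice/tier1 16 > Oats/tier2 15 > Rice/tier2 14 > Wheat/tier2 11 > Sunflower/tier2 10.
Oats/tier1 (30): +80 ; 300 left.
Wheat tier1 at 29: fill all 70 ; 230 left.
Lentils tier1 at 28: fill all 60 ; 170 left.
Fill Sunflower tier1 block (60 at 23) ; 110 left.
Fill Lentils tier2 block (60 at 18) ; 50 left.
Rice/tier1: +50 of 100 at 16; pool empty.
Total = 30×80 + 29×70 + 28×60 + 23×60 + 18×60 + 16×50 = 9370.

9370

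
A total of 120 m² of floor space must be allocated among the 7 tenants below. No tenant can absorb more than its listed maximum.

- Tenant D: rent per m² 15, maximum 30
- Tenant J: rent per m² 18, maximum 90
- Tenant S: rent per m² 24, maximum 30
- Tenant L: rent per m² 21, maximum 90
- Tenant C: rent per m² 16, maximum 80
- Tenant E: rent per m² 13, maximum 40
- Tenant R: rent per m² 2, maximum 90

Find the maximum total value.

2610

Order the tenants by rent per m²: Tenant S 24 > Tenant L 21 > Tenant J 18 > Tenant C 16 > Tenant D 15 > Tenant E 13 > Tenant R 2.
Tenant S: +30 to 30 (cap) → 90 left.
Tenant L takes 90 to reach its cap of 90 → 0 left.
Total = 24×30 + 21×90 = 2610.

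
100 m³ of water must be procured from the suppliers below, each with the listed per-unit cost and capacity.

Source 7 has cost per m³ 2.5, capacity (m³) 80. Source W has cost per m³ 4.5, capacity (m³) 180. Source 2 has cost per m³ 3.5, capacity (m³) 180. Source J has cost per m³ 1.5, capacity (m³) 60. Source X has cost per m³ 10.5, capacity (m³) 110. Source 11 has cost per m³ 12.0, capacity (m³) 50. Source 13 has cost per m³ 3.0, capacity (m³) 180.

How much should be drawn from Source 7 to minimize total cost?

Cheapest first:
Source J (1.5): use full 60 — 40 m³ to go.
Source 7 at 2.5: take 40 of its 80 — requirement met.
Source 13, Source 2, Source W, Source X, Source 11: unused.

40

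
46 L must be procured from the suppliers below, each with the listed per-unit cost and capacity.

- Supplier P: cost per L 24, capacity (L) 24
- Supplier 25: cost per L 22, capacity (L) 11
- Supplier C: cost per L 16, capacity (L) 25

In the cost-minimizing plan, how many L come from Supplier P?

Use suppliers in increasing cost order.
Take 25 from Supplier C at 16 → need 21 more.
Take 11 from Supplier 25 at 22 → need 10 more.
Supplier P (24): take the remaining 10 → done.

10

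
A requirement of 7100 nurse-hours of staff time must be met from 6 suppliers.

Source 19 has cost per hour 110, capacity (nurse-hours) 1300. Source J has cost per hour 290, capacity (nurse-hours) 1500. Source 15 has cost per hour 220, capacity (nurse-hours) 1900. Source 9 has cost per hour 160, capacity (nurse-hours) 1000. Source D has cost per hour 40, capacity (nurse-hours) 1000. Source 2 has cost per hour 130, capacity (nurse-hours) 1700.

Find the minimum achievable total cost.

Fill from the cheapest supplier first.
Take 1000 from Source D at 40 → need 6100 more.
Source 19 at 110: take all 1300 nurse-hours → 4800 still needed.
Take 1700 from Source 2 at 130 → need 3100 more.
Source 9 at 160: take all 1000 nurse-hours → 2100 still needed.
Source 15 at 220: take all 1900 nurse-hours → 200 still needed.
Take 200 from Source J at 290 to finish.
Cost = 1000×40 + 1300×110 + 1700×130 + 1000×160 + 1900×220 + 200×290 = 1040000.

1040000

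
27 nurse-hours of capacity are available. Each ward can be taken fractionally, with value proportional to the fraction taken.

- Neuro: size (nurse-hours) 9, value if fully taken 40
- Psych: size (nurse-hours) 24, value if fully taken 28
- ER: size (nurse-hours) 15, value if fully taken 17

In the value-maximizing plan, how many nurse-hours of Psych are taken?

18

Best value per unit of size first: Neuro 40/9≈4.44, Psych 28/24≈1.17, ER 17/15≈1.13.
Neuro: take in full, 9 nurse-hours for value 40 → 18 left.
Only 18 nurse-hours remain; take 18/24 of Psych for value 28×18/24 = 21.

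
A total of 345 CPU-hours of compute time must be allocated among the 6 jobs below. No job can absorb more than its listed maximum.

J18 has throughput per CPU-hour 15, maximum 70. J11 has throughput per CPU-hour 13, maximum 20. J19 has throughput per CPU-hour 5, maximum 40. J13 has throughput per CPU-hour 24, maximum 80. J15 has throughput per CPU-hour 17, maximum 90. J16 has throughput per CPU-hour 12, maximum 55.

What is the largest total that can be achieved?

5570

Highest throughput per CPU-hour first: J13 24 > J15 17 > J18 15 > J11 13 > J16 12 > J19 5.
Give J13 80 to hit its cap of 80 → 265 left.
Give J15 90 to hit its cap of 90 → 175 left.
J18: +70 to 70 (cap) → 105 left.
Give J11 20 to hit its cap of 20 → 85 left.
J16: +55 to 55 (cap) → 30 left.
J19 has room for 40 but only 30 remain, so it gets 30.
Total = 15×70 + 13×20 + 5×30 + 24×80 + 17×90 + 12×55 = 5570.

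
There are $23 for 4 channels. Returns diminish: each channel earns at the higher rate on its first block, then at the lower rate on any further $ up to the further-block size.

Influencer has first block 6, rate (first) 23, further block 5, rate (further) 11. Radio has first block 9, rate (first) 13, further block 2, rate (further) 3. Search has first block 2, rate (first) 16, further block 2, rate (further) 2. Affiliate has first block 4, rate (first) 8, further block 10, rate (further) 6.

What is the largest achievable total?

Order all 8 blocks by rate: Influencer/first 23 > Search/first 16 > Radio/first 13 > Influencer/second 11 > Affiliate/first 8 > Affiliate/second 6 > Radio/second 3 > Search/second 2.
Influencer/first (23): +6 → 17 left.
Search/first (16): +2 → 15 left.
Radio/first (13): +9 → 6 left.
Influencer second at 11: fill all 5 → 1 left.
Affiliate/first: +1 of 4 at 8; pool empty.
Total = 23×6 + 16×2 + 13×9 + 11×5 + 8×1 = 350.

350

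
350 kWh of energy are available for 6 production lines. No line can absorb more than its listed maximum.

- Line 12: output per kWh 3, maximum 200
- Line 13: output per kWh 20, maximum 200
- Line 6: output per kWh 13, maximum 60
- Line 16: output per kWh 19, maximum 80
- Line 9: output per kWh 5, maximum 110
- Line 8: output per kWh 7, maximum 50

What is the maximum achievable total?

Highest output per kWh first: Line 13 20 > Line 16 19 > Line 6 13 > Line 8 7 > Line 9 5 > Line 12 3.
Line 13: +200 to 200 (cap) → 150 left.
Line 16 takes 80 to reach its cap of 80 → 70 left.
Line 6 takes 60 to reach its cap of 60 → 10 left.
Line 8 has room for 50 but only 10 remain, so it gets 10.
Total = 20×200 + 13×60 + 19×80 + 7×10 = 6370.

6370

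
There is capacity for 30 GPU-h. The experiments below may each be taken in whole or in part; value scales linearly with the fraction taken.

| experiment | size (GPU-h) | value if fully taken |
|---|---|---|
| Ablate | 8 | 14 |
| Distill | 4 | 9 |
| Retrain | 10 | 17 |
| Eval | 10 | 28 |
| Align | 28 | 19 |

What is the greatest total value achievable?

Sort by value density: Eval 28/10≈2.8, Distill 9/4≈2.25, Ablate 14/8≈1.75, Retrain 17/10≈1.7, Align 19/28≈0.679.
Take all of Eval (10 GPU-h, value 28) — 20 GPU-h left.
All 4 GPU-h of Distill fit (value 9) — 16 remain.
All 8 GPU-h of Ablate fit (value 14) — 8 remain.
Only 8 GPU-h remain; take 8/10 of Retrain for value 17×8/10 = 13.6.
Total value = 64.6.

64.6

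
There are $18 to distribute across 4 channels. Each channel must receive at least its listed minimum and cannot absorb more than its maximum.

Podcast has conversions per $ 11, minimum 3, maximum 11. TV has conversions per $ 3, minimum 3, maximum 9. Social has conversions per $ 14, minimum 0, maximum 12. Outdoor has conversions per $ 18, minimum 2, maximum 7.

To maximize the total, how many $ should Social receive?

5

Meeting every minimum uses 3+3+0+2 = 8 $, leaving 10.
Rank by conversions per $: Outdoor 18 > Social 14 > Podcast 11 > TV 3.
Outdoor takes 5 more to reach its cap of 7 ; 5 left.
Social: +5 (room for 12) → 5. Pool exhausted.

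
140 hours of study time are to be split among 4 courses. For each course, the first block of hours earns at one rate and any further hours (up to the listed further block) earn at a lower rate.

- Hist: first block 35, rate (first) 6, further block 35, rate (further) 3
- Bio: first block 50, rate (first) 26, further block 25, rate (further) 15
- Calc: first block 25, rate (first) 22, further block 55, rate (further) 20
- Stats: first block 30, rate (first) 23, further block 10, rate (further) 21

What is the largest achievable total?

Treat each block as its own option and order by rate: Bio/first 26 > Stats/first 23 > Calc/first 22 > Stats/second 21 > Calc/second 20 > Bio/second 15 > Hist/first 6 > Hist/second 3.
Fill Bio first block (50 at 26) → 90 left.
Fill Stats first block (30 at 23) → 60 left.
Calc/first (22): +25 → 35 left.
Fill Stats second block (10 at 21) → 25 left.
Calc second at 20: only 25 left, fill 25.
Total = 26×50 + 23×30 + 22×25 + 21×10 + 20×25 = 3250.

3250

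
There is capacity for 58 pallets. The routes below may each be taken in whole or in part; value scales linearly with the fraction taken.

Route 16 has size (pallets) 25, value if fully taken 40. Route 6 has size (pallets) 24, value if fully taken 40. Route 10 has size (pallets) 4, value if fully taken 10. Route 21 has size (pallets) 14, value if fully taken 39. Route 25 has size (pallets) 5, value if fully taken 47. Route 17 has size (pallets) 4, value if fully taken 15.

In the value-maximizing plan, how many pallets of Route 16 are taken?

Sort by value density: Route 25 47/5≈9.4, Route 17 15/4≈3.75, Route 21 39/14≈2.79, Route 10 10/4≈2.5, Route 6 40/24≈1.67, Route 16 40/25≈1.6.
Route 25: take in full, 5 pallets for value 47 ; 53 left.
All 4 pallets of Route 17 fit (value 15) ; 49 remain.
Route 21: take in full, 14 pallets for value 39 ; 35 left.
Take all of Route 10 (4 pallets, value 10) ; 31 pallets left.
Take all of Route 6 (24 pallets, value 40) ; 7 pallets left.
7 pallets left: a 7/25 share of Route 16 gives 40×7/25 = 11.2.

7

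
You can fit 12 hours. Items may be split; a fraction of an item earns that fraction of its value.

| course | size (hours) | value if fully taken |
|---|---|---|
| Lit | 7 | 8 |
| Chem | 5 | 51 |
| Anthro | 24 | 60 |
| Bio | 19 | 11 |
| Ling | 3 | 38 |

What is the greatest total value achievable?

Sort by value density: Ling 38/3≈12.7, Chem 51/5≈10.2, Anthro 60/24≈2.5, Lit 8/7≈1.14, Bio 11/19≈0.579.
Ling: take in full, 3 hours for value 38 ; 9 left.
Chem: take in full, 5 hours for value 51 ; 4 left.
Fill the last 4 hours with part of Anthro: 4/24 of it earns 10.
Total value = 99.

99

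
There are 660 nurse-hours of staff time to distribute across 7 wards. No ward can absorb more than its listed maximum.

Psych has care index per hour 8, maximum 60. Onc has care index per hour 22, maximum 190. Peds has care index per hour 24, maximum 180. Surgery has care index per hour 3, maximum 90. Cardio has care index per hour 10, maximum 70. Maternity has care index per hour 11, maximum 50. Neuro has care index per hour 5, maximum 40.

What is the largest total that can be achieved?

10640

Highest care index per hour first: Peds 24 > Onc 22 > Maternity 11 > Cardio 10 > Psych 8 > Neuro 5 > Surgery 3.
Give Peds 180 to hit its cap of 180 ; 480 left.
Onc: +190 to 190 (cap) ; 290 left.
Maternity: +50 to 50 (cap) ; 240 left.
Cardio: +70 to 70 (cap) ; 170 left.
Psych: +60 to 60 (cap) ; 110 left.
Neuro: +40 to 40 (cap) ; 70 left.
Only 70 left; Surgery takes them to reach 70.
Total = 8×60 + 22×190 + 24×180 + 3×70 + 10×70 + 11×50 + 5×40 = 10640.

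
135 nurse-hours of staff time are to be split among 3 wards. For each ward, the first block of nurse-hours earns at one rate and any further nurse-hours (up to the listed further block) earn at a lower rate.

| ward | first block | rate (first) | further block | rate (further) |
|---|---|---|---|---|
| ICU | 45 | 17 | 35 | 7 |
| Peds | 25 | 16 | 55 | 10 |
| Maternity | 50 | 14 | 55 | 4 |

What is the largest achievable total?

2015

Rank every tier by rate: ICU/T1 17 > Peds/T1 16 > Maternity/T1 14 > Peds/T2 10 > ICU/T2 7 > Maternity/T2 4.
ICU/T1 (17): +45 → 90 left.
Peds/T1 (16): +25 → 65 left.
Maternity/T1 (14): +50 → 15 left.
Peds/T2: +15 of 55 at 10; pool empty.
Total = 17×45 + 16×25 + 14×50 + 10×15 = 2015.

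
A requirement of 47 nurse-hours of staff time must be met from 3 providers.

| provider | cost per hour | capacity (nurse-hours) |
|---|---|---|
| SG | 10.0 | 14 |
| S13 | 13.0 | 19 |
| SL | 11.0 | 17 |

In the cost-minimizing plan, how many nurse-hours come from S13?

16

Use providers in increasing cost order.
SG (10.0): use full 14 ; 33 nurse-hours to go.
Take 17 from SL at 11.0 ; need 16 more.
S13 at 13.0: take 16 of its 19 ; requirement met.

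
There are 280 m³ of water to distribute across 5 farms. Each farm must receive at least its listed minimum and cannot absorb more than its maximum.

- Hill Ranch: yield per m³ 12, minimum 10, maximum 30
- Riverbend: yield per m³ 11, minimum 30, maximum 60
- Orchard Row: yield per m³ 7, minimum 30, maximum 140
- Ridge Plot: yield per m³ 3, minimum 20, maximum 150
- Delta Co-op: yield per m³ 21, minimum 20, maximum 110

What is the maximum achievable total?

Meeting every minimum uses 10+30+30+20+20 = 110 m³, leaving 170.
Order the farms by yield per m³: Delta Co-op 21 > Hill Ranch 12 > Riverbend 11 > Orchard Row 7 > Ridge Plot 3.
Delta Co-op takes 90 more to reach its cap of 110 ; 80 left.
Hill Ranch takes 20 more to reach its cap of 30 ; 60 left.
Give Riverbend 30 more to hit its cap of 60 ; 30 left.
Only 30 left; Orchard Row takes them to reach 60.
Total = 12×30 + 11×60 + 7×60 + 3×20 + 21×110 = 3810.

3810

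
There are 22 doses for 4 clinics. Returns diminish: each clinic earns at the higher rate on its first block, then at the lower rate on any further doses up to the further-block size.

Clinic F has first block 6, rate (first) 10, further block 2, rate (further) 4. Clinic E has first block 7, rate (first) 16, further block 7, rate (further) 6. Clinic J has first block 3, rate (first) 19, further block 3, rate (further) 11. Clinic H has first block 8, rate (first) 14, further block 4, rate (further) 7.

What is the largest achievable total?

324

Rank every tier by rate: Clinic J/T1 19 > Clinic E/T1 16 > Clinic H/T1 14 > Clinic J/T2 11 > Clinic F/T1 10 > Clinic H/T2 7 > Clinic E/T2 6 > Clinic F/T2 4.
Fill Clinic J T1 block (3 at 19) — 19 left.
Fill Clinic E T1 block (7 at 16) — 12 left.
Clinic H/T1 (14): +8 — 4 left.
Clinic J T2 at 11: fill all 3 — 1 left.
Clinic F T1 at 10: only 1 left, fill 1.
Total = 19×3 + 16×7 + 14×8 + 11×3 + 10×1 = 324.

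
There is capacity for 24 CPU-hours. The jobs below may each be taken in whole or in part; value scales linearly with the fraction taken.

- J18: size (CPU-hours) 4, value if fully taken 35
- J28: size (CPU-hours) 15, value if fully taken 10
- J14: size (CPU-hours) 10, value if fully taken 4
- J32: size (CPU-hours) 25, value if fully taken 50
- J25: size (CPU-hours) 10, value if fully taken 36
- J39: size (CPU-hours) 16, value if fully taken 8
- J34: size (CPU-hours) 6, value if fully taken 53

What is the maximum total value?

Rank by value-to-size ratio: J34 53/6≈8.83, J18 35/4≈8.75, J25 36/10≈3.6, J32 50/25≈2, J28 10/15≈0.667, J39 8/16≈0.5, J14 4/10≈0.4.
Take all of J34 (6 CPU-hours, value 53) — 18 CPU-hours left.
Take all of J18 (4 CPU-hours, value 35) — 14 CPU-hours left.
Take all of J25 (10 CPU-hours, value 36) — 4 CPU-hours left.
Fill the last 4 CPU-hours with part of J32: 4/25 of it earns 8.
Total value = 132.

132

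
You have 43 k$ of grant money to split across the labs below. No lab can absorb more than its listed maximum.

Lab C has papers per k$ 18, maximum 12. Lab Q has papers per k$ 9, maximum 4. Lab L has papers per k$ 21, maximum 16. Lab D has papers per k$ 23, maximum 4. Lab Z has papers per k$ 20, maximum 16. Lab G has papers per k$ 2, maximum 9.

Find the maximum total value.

Rank by papers per k$: Lab D 23 > Lab L 21 > Lab Z 20 > Lab C 18 > Lab Q 9 > Lab G 2.
Lab D takes 4 to reach its cap of 4 → 39 left.
Lab L: +16 to 16 (cap) → 23 left.
Give Lab Z 16 to hit its cap of 16 → 7 left.
Lab C has room for 12 but only 7 remain, so it gets 7.
Total = 18×7 + 21×16 + 23×4 + 20×16 = 874.

874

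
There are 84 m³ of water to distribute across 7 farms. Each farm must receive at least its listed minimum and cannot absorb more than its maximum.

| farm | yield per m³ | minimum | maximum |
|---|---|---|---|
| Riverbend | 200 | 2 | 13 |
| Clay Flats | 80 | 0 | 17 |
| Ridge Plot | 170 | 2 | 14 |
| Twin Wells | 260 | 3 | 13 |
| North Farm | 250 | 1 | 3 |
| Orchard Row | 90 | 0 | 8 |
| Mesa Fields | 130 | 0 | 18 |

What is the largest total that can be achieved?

Meeting every minimum uses 2+0+2+3+1+0+0 = 8 m³, leaving 76.
Rank by yield per m³: Twin Wells 260 > North Farm 250 > Riverbend 200 > Ridge Plot 170 > Mesa Fields 130 > Orchard Row 90 > Clay Flats 80.
Twin Wells takes 10 more to reach its cap of 13 — 66 left.
North Farm: +2 to 3 (cap) — 64 left.
Riverbend takes 11 more to reach its cap of 13 — 53 left.
Ridge Plot: +12 to 14 (cap) — 41 left.
Mesa Fields: +18 to 18 (cap) — 23 left.
Give Orchard Row 8 more to hit its cap of 8 — 15 left.
Clay Flats has room for 17 more but only 15 remain, so it gets 15.
Total = 200×13 + 80×15 + 170×14 + 260×13 + 250×3 + 90×8 + 130×18 = 13370.

13370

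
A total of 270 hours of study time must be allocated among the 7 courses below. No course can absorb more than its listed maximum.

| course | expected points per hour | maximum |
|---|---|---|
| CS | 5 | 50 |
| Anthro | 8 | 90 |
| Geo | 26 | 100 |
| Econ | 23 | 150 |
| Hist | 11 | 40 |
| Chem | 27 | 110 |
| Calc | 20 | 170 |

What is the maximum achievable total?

Rank by expected points per hour: Chem 27 > Geo 26 > Econ 23 > Calc 20 > Hist 11 > Anthro 8 > CS 5.
Chem: +110 to 110 (cap) → 160 left.
Geo: +100 to 100 (cap) → 60 left.
Econ has room for 150 but only 60 remain, so it gets 60.
Total = 26×100 + 23×60 + 27×110 = 6950.

6950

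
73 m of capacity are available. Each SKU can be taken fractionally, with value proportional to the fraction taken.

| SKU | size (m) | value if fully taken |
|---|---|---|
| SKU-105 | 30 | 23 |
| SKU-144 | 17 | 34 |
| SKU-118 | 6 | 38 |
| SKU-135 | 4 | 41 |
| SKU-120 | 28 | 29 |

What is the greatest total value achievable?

155.8

Rank by value-to-size ratio: SKU-135 41/4≈10.2, SKU-118 38/6≈6.33, SKU-144 34/17≈2, SKU-120 29/28≈1.04, SKU-105 23/30≈0.767.
Take all of SKU-135 (4 m, value 41) ; 69 m left.
Take all of SKU-118 (6 m, value 38) ; 63 m left.
Take all of SKU-144 (17 m, value 34) ; 46 m left.
All 28 m of SKU-120 fit (value 29) ; 18 remain.
18 m left: a 18/30 share of SKU-105 gives 23×18/30 = 13.8.
Total value = 155.8.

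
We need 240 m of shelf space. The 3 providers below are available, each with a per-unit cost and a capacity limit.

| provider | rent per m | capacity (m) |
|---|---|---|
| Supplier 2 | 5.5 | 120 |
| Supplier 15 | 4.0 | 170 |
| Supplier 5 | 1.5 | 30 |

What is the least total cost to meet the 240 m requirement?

945

Cheapest first:
Supplier 5 (1.5): use full 30 → 210 m to go.
Take 170 from Supplier 15 at 4.0 → need 40 more.
Supplier 2 at 5.5: take 40 of its 120 → requirement met.
Cost = 30×1.5 + 170×4.0 + 40×5.5 = 945.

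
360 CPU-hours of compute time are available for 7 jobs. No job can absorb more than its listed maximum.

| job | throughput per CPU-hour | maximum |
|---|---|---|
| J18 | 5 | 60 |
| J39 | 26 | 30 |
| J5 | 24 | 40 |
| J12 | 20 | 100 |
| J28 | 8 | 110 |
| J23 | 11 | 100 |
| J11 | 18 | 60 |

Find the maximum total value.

6160

Order the jobs by throughput per CPU-hour: J39 26 > J5 24 > J12 20 > J11 18 > J23 11 > J28 8 > J18 5.
J39: +30 to 30 (cap) → 330 left.
J5 takes 40 to reach its cap of 40 → 290 left.
J12: +100 to 100 (cap) → 190 left.
Give J11 60 to hit its cap of 60 → 130 left.
Give J23 100 to hit its cap of 100 → 30 left.
Only 30 left; J28 takes them to reach 30.
Total = 26×30 + 24×40 + 20×100 + 8×30 + 11×100 + 18×60 = 6160.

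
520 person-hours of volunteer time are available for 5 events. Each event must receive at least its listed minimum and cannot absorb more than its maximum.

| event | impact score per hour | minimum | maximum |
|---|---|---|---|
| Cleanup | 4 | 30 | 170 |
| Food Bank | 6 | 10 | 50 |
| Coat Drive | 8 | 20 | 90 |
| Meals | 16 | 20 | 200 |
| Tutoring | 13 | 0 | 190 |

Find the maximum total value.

6570

Meeting every minimum uses 30+10+20+20+0 = 80 person-hours, leaving 440.
Rank by impact score per hour: Meals 16 > Tutoring 13 > Coat Drive 8 > Food Bank 6 > Cleanup 4.
Give Meals 180 more to hit its cap of 200 — 260 left.
Tutoring: +190 to 190 (cap) — 70 left.
Give Coat Drive 70 more to hit its cap of 90 — 0 left.
Total = 4×30 + 6×10 + 8×90 + 16×200 + 13×190 = 6570.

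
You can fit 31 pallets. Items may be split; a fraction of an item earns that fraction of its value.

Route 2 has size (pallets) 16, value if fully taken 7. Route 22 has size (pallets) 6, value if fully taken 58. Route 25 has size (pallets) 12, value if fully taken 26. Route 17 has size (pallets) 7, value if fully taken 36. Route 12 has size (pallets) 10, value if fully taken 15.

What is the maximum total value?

129

Sort by value density: Route 22 58/6≈9.67, Route 17 36/7≈5.14, Route 25 26/12≈2.17, Route 12 15/10≈1.5, Route 2 7/16≈0.438.
Route 22: take in full, 6 pallets for value 58 → 25 left.
All 7 pallets of Route 17 fit (value 36) → 18 remain.
All 12 pallets of Route 25 fit (value 26) → 6 remain.
Fill the last 6 pallets with part of Route 12: 6/10 of it earns 9.
Total value = 129.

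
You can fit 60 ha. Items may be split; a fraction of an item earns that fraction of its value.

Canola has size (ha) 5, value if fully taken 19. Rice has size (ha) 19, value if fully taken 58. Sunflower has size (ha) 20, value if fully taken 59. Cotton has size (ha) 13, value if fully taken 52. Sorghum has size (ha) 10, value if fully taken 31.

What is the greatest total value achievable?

Sort by value density: Cotton 52/13≈4, Canola 19/5≈3.8, Sorghum 31/10≈3.1, Rice 58/19≈3.05, Sunflower 59/20≈2.95.
Take all of Cotton (13 ha, value 52) → 47 ha left.
All 5 ha of Canola fit (value 19) → 42 remain.
All 10 ha of Sorghum fit (value 31) → 32 remain.
All 19 ha of Rice fit (value 58) → 13 remain.
Only 13 ha remain; take 13/20 of Sunflower for value 59×13/20 = 38.35.
Total value = 198.35.

198.35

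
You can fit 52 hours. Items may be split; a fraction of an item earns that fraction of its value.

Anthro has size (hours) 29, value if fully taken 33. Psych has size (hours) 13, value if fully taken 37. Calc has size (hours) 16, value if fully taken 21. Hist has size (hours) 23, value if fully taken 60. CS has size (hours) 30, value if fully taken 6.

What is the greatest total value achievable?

118

Best value per unit of size first: Psych 37/13≈2.85, Hist 60/23≈2.61, Calc 21/16≈1.31, Anthro 33/29≈1.14, CS 6/30≈0.2.
Psych: take in full, 13 hours for value 37 — 39 left.
All 23 hours of Hist fit (value 60) — 16 remain.
All 16 hours of Calc fit (value 21) — 0 remain.
Total value = 118.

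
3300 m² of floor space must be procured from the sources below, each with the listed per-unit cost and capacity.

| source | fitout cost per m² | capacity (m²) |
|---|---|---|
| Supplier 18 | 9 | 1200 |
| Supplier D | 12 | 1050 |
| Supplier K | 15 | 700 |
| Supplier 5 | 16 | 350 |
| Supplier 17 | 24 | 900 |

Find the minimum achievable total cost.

39500

Use sources in increasing cost order.
Take 1200 from Supplier 18 at 9 → need 2100 more.
Supplier D at 12: take all 1050 m² → 1050 still needed.
Supplier K at 15: take all 700 m² → 350 still needed.
Supplier 5 (16): use full 350 → 0 m² to go.
Supplier 17: unused.
Cost = 1200×9 + 1050×12 + 700×15 + 350×16 = 39500.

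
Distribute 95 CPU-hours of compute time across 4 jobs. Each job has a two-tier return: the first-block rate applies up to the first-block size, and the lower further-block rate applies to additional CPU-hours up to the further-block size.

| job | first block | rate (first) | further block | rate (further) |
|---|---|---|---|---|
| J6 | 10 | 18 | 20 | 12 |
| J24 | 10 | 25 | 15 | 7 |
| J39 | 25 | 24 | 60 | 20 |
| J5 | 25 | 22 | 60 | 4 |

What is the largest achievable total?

2100

Order all 8 blocks by rate: J24/T1 25 > J39/T1 24 > J5/T1 22 > J39/T2 20 > J6/T1 18 > J6/T2 12 > J24/T2 7 > J5/T2 4.
J24 T1 at 25: fill all 10 — 85 left.
J39 T1 at 24: fill all 25 — 60 left.
Fill J5 T1 block (25 at 22) — 35 left.
J39/T2: +35 of 60 at 20; pool empty.
Total = 25×10 + 24×25 + 22×25 + 20×35 = 2100.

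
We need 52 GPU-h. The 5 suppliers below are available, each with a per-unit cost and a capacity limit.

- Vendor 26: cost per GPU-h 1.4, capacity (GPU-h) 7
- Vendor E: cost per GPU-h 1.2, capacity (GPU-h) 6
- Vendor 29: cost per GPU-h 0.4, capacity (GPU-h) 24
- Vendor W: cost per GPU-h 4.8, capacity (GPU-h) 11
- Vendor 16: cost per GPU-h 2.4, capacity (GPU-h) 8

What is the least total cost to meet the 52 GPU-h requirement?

Fill from the cheapest supplier first.
Take 24 from Vendor 29 at 0.4 → need 28 more.
Vendor E (1.2): use full 6 → 22 GPU-h to go.
Vendor 26 at 1.4: take all 7 GPU-h → 15 still needed.
Vendor 16 (2.4): use full 8 → 7 GPU-h to go.
Vendor W (4.8): take the remaining 7 → done.
Cost = 24×0.4 + 6×1.2 + 7×1.4 + 8×2.4 + 7×4.8 = 79.4.

79.4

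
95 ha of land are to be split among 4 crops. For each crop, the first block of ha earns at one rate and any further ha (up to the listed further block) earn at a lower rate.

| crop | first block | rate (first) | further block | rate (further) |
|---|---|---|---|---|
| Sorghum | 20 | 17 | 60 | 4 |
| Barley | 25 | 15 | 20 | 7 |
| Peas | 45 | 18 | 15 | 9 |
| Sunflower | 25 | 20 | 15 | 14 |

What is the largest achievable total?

1725

Order all 8 blocks by rate: Sunflower/tier1 20 > Peas/tier1 18 > Sorghum/tier1 17 > Barley/tier1 15 > Sunflower/tier2 14 > Peas/tier2 9 > Barley/tier2 7 > Sorghum/tier2 4.
Sunflower tier1 at 20: fill all 25 — 70 left.
Fill Peas tier1 block (45 at 18) — 25 left.
Fill Sorghum tier1 block (20 at 17) — 5 left.
Barley/tier1: +5 of 25 at 15; pool empty.
Total = 20×25 + 18×45 + 17×20 + 15×5 = 1725.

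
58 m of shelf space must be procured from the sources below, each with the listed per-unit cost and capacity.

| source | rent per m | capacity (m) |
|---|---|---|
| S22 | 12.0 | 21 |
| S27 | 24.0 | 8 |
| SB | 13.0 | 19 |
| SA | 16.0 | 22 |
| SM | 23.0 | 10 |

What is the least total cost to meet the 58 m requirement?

Fill from the cheapest source first.
S22 (12.0): use full 21 ; 37 m to go.
Take 19 from SB at 13.0 ; need 18 more.
Take 18 from SA at 16.0 to finish.
SM, S27: unused.
Cost = 21×12.0 + 19×13.0 + 18×16.0 = 787.

787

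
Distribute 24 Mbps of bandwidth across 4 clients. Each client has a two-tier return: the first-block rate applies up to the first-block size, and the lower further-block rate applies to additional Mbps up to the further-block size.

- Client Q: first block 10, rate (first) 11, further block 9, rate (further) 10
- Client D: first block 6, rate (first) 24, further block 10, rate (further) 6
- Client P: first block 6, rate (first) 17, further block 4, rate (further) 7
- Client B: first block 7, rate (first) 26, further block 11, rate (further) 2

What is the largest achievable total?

483

Order all 8 blocks by rate: Client B/T1 26 > Client D/T1 24 > Client P/T1 17 > Client Q/T1 11 > Client Q/T2 10 > Client P/T2 7 > Client D/T2 6 > Client B/T2 2.
Fill Client B T1 block (7 at 26) ; 17 left.
Client D/T1 (24): +6 ; 11 left.
Client P/T1 (17): +6 ; 5 left.
5 remain; put them into Client Q T1 at 11.
Total = 26×7 + 24×6 + 17×6 + 11×5 = 483.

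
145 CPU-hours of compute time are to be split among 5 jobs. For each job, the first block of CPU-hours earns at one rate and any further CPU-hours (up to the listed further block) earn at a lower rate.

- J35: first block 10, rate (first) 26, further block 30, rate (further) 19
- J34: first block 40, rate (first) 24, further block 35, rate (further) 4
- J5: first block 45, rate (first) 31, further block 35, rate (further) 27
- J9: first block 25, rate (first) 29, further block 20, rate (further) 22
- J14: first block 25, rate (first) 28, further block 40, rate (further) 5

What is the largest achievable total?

Treat each block as its own option and order by rate: J5/tier1 31 > J9/tier1 29 > J14/tier1 28 > J5/tier2 27 > J35/tier1 26 > J34/tier1 24 > J9/tier2 22 > J35/tier2 19 > J14/tier2 5 > J34/tier2 4.
J5 tier1 at 31: fill all 45 → 100 left.
J9 tier1 at 29: fill all 25 → 75 left.
J14/tier1 (28): +25 → 50 left.
J5/tier2 (27): +35 → 15 left.
Fill J35 tier1 block (10 at 26) → 5 left.
5 remain; put them into J34 tier1 at 24.
Total = 31×45 + 29×25 + 28×25 + 27×35 + 26×10 + 24×5 = 4145.

4145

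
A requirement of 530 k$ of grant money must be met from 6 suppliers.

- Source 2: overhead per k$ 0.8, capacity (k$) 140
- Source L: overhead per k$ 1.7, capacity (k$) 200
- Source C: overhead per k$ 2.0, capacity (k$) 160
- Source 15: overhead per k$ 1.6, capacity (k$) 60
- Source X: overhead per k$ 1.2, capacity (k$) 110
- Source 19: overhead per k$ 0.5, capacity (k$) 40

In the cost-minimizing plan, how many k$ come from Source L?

180

Fill from the cheapest supplier first.
Source 19 (0.5): use full 40 ; 490 k$ to go.
Source 2 (0.8): use full 140 ; 350 k$ to go.
Source X at 1.2: take all 110 k$ ; 240 still needed.
Source 15 (1.6): use full 60 ; 180 k$ to go.
Source L at 1.7: take 180 of its 200 ; requirement met.
Source C: unused.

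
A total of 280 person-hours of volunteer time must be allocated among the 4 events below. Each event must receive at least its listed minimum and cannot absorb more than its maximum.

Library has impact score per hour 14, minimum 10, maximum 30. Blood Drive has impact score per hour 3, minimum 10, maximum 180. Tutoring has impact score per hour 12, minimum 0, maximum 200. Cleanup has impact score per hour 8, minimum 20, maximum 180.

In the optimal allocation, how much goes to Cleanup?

Meeting every minimum uses 10+10+0+20 = 40 person-hours, leaving 240.
Order the events by impact score per hour: Library 14 > Tutoring 12 > Cleanup 8 > Blood Drive 3.
Library takes 20 more to reach its cap of 30 → 220 left.
Tutoring takes 200 more to reach its cap of 200 → 20 left.
Cleanup has room for 160 more but only 20 remain, so it gets 40.

40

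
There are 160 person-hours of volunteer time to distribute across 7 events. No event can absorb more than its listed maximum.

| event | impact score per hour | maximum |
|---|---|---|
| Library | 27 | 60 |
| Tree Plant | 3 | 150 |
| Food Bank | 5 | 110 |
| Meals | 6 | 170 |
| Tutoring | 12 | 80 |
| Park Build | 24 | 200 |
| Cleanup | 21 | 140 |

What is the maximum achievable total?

4020

Rank by impact score per hour: Library 27 > Park Build 24 > Cleanup 21 > Tutoring 12 > Meals 6 > Food Bank 5 > Tree Plant 3.
Library takes 60 to reach its cap of 60 → 100 left.
Park Build: +100 (room for 200) → 100. Pool exhausted.
Total = 27×60 + 24×100 = 4020.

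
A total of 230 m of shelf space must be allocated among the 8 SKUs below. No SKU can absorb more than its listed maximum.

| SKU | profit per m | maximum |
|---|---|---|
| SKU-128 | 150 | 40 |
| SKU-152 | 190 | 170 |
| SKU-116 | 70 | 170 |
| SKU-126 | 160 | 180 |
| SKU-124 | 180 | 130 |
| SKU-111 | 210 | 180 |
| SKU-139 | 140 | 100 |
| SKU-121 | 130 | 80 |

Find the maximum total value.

Order the SKUs by profit per m: SKU-111 210 > SKU-152 190 > SKU-124 180 > SKU-126 160 > SKU-128 150 > SKU-139 140 > SKU-121 130 > SKU-116 70.
SKU-111: +180 to 180 (cap) → 50 left.
SKU-152 has room for 170 but only 50 remain, so it gets 50.
Total = 190×50 + 210×180 = 47300.

47300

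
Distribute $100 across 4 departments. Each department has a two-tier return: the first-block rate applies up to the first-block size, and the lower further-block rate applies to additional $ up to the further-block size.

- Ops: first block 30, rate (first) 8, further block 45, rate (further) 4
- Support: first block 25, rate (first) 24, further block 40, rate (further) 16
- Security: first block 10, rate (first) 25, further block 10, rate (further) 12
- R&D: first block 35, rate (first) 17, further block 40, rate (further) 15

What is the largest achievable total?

1925

Rank every tier by rate: Security/tier1 25 > Support/tier1 24 > R&D/tier1 17 > Support/tier2 16 > R&D/tier2 15 > Security/tier2 12 > Ops/tier1 8 > Ops/tier2 4.
Security/tier1 (25): +10 → 90 left.
Fill Support tier1 block (25 at 24) → 65 left.
Fill R&D tier1 block (35 at 17) → 30 left.
30 remain; put them into Support tier2 at 16.
Total = 25×10 + 24×25 + 17×35 + 16×30 = 1925.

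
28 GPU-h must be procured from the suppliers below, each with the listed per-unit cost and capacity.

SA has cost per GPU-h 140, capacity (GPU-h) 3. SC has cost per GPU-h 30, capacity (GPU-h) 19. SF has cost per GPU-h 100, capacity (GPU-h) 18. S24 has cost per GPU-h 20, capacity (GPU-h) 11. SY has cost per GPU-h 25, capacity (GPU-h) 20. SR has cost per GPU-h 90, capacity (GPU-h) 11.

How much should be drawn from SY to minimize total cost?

17

Cheapest first:
S24 at 20: take all 11 GPU-h — 17 still needed.
Take 17 from SY at 25 to finish.
SC, SR, SF, SA: unused.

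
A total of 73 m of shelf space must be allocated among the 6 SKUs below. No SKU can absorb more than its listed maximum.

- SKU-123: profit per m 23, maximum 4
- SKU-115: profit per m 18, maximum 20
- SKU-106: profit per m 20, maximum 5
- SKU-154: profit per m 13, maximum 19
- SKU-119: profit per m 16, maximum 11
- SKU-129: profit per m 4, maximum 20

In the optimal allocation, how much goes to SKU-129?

14

Rank by profit per m: SKU-123 23 > SKU-106 20 > SKU-115 18 > SKU-119 16 > SKU-154 13 > SKU-129 4.
SKU-123 takes 4 to reach its cap of 4 — 69 left.
SKU-106 takes 5 to reach its cap of 5 — 64 left.
SKU-115: +20 to 20 (cap) — 44 left.
SKU-119: +11 to 11 (cap) — 33 left.
SKU-154: +19 to 19 (cap) — 14 left.
SKU-129: +14 (room for 20) → 14. Pool exhausted.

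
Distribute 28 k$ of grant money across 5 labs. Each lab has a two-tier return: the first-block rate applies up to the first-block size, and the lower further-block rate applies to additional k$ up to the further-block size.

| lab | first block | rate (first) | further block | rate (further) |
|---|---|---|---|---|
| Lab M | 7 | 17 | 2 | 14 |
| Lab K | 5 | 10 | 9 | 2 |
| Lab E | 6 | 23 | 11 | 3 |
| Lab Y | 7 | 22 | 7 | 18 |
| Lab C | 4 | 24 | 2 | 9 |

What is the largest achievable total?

Order all 10 blocks by rate: Lab C/first 24 > Lab E/first 23 > Lab Y/first 22 > Lab Y/second 18 > Lab M/first 17 > Lab M/second 14 > Lab K/first 10 > Lab C/second 9 > Lab E/second 3 > Lab K/second 2.
Lab C/first (24): +4 — 24 left.
Fill Lab E first block (6 at 23) — 18 left.
Fill Lab Y first block (7 at 22) — 11 left.
Lab Y second at 18: fill all 7 — 4 left.
Lab M/first: +4 of 7 at 17; pool empty.
Total = 24×4 + 23×6 + 22×7 + 18×7 + 17×4 = 582.

582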